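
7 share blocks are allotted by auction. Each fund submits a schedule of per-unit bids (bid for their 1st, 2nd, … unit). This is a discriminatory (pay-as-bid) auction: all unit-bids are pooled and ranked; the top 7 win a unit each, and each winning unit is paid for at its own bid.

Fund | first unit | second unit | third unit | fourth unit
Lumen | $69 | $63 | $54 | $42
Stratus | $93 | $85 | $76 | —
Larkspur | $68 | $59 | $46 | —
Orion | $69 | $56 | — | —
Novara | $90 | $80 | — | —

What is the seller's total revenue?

Total revenue: $562

Merging the schedules and taking the best 7: 93 (Stratus-1), 90 (Novara-1), 85 (Stratus-2), 80 (Novara-2), 76 (Stratus-3), 69 (Lumen-1), 69 (Orion-1)
Next rejected bid: $68 (not a price — pay-as-bid).
Each winning unit pays its own bid.
Revenue = 93 + 90 + 85 + 80 + 76 + 69 + 69 = $562.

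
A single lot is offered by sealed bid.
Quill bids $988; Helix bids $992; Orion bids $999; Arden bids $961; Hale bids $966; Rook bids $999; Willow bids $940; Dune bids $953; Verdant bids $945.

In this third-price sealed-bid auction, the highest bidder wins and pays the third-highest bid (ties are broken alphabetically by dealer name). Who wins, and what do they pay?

Third-price sealed-bid auction: the highest bidder wins and pays the third-highest bid.
Bids in order: 999 (Orion) > 999 (Rook) > 992 (Helix) > 988 (Quill) > 966 (Hale) > 961 (Arden) > …
Tie at $999 → Orion wins by tie-break.
Orion is highest; pays the third-highest bid, $992.

Orion pays $992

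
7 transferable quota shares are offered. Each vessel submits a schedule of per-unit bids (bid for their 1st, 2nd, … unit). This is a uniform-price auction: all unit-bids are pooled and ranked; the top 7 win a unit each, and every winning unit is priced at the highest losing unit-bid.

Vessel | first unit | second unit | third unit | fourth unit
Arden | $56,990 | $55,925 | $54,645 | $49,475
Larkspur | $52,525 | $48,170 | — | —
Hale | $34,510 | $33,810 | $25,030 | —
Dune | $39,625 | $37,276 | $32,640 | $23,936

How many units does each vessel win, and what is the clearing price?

All unit-bids, highest first — top 7: 56,990 (Arden-1), 55,925 (Arden-2), 54,645 (Arden-3), 52,525 (Larkspur-1), 49,475 (Arden-4), 48,170 (Larkspur-2), 39,625 (Dune-1)
Highest rejected unit-bid = $37,276.
Allocation: Arden 4, Dune 1, Larkspur 2.

Arden 4, Dune 1, Larkspur 2; clearing price $37,276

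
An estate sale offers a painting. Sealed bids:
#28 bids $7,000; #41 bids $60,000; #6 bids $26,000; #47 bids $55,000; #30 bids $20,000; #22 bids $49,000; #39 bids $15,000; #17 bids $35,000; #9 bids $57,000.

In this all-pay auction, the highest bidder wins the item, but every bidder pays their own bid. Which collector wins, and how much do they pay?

All-pay auction: the highest bidder wins the item, but every bidder pays their own bid.
Bids in order: 60,000 (#41) > 57,000 (#9) > 55,000 (#47) > 49,000 (#22) > 35,000 (#17) > 26,000 (#6) > …
#41 wins with the top bid; all bids are sunk regardless.

#41 pays $60,000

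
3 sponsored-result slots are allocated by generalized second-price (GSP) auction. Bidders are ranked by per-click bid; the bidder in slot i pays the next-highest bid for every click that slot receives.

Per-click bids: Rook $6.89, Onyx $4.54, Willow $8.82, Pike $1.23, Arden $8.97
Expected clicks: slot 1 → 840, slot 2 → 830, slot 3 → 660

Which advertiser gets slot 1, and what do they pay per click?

Arden; $8.82 per click

Ranked by bid: $8.97 (Arden) > $8.82 (Willow) > $6.89 (Rook) > $4.54 (Onyx) > …
Slot 1 goes to the first-ranked bidder, Arden, who pays the next bid down: $8.82/click.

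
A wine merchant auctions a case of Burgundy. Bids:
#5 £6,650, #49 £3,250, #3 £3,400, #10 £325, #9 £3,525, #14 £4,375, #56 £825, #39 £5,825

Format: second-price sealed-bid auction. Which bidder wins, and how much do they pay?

#5 pays £5,825

Sorting bids: 6,650 (#5) > 5,825 (#39) > 4,375 (#14) > 3,525 (#9) > 3,400 (#3) > 3,250 (#49) > …
#5 is highest; pays the second-highest bid, £5,825.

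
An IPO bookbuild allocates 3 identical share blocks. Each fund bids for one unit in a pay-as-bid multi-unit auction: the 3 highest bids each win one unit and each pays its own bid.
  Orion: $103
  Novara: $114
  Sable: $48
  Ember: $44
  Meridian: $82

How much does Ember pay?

Ordering the bids: 114 (Novara), 103 (Orion), 82 (Meridian), 48 (Sable), 44 (Ember)
The 3 highest are Novara, Orion, Meridian.
Ember does not win → $0.

Ember pays $0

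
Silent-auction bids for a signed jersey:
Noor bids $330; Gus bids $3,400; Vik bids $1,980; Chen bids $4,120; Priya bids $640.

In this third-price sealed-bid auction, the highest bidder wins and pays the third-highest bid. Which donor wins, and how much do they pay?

Chen pays $1,980

Rule: the highest bidder wins and pays the third-highest bid.
Bids in order: 4,120 (Chen) > 3,400 (Gus) > 1,980 (Vik) > 640 (Priya) > 330 (Noor)
Chen wins; payment is bid #3 in the ranking = $1,980.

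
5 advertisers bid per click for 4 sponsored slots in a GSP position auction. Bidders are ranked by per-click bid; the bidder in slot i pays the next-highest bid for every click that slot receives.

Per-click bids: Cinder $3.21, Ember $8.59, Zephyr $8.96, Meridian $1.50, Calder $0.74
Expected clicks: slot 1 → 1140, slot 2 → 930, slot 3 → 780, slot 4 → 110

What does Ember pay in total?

Sorting advertisers: $8.96 (Zephyr) > $8.59 (Ember) > $3.21 (Cinder) > $1.50 (Meridian) > $0.74 (Calder)
Ember holds slot 2 → pays next bid $3.21 × 930 clicks = $2985.30.

Ember pays $2985.30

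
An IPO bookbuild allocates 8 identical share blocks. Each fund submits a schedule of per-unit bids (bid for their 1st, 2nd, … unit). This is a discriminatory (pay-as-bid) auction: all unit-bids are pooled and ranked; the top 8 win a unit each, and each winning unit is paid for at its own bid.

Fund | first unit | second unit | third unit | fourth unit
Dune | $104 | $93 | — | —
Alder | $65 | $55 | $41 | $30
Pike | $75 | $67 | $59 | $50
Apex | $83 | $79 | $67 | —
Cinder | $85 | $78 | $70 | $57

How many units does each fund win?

Pooled unit-bids ranked (top 8): 104 (Dune-1), 93 (Dune-2), 85 (Cinder-1), 83 (Apex-1), 79 (Apex-2), 78 (Cinder-2), 75 (Pike-1), 70 (Cinder-3)
Next rejected bid: $67 (not a price — pay-as-bid).
Allocation: Apex 2, Cinder 3, Dune 2, Pike 1.

Apex 2, Cinder 3, Dune 2, Pike 1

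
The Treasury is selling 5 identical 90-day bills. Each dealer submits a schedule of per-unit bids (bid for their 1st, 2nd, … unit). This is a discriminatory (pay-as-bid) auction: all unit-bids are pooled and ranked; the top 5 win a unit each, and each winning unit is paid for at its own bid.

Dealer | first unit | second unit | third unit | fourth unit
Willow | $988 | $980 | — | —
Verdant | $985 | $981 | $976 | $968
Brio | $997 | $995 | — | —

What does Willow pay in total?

All unit-bids, highest first — top 5: 997 (Brio-1), 995 (Brio-2), 988 (Willow-1), 985 (Verdant-1), 981 (Verdant-2)
Next rejected bid: $980 (not a price — pay-as-bid).
Willow's winning unit-bids: 988 = $988.

Willow pays $988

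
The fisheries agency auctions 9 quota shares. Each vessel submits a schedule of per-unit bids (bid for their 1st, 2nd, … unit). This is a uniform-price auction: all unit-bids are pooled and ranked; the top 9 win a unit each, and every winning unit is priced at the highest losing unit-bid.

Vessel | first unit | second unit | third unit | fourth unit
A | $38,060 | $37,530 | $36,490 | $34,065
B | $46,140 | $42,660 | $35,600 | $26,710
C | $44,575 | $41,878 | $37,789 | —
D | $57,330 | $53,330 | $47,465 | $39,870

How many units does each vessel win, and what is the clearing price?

Pooled unit-bids ranked (top 9): 57,330 (D-1), 53,330 (D-2), 47,465 (D-3), 46,140 (B-1), 44,575 (C-1), 42,660 (B-2), 41,878 (C-2), 39,870 (D-4), 38,060 (A-1)
First bid not allocated: $37,789.
Allocation: A 1, B 2, C 2, D 4.

A 1, B 2, C 2, D 4; clearing price $37,789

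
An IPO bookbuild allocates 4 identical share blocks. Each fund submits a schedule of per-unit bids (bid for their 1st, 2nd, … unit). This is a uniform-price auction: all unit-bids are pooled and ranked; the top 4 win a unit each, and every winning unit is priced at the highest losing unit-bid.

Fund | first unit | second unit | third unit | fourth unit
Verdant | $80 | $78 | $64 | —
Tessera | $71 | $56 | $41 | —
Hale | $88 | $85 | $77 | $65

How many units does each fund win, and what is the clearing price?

Hale 2, Verdant 2; clearing price $77

Merging the schedules and taking the best 4: 88 (Hale-1), 85 (Hale-2), 80 (Verdant-1), 78 (Verdant-2)
First bid not allocated: $77.
Allocation: Hale 2, Verdant 2.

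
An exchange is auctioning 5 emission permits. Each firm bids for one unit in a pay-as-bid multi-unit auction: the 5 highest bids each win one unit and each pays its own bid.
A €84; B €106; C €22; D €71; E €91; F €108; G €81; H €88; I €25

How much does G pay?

G pays €0

Ordering the bids: 108 (F), 106 (B), 91 (E), 88 (H), 84 (A), 81 (G), 71 (D), …
The 5 highest are F, B, E, H, A.
G does not win → €0.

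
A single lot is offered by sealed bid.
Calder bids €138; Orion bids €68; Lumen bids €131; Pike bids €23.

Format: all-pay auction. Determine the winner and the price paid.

Calder pays €138

Bids in order: 138 (Calder) > 131 (Lumen) > 68 (Orion) > 23 (Pike)
Calder is highest and takes the item; every bidder forfeits their bid.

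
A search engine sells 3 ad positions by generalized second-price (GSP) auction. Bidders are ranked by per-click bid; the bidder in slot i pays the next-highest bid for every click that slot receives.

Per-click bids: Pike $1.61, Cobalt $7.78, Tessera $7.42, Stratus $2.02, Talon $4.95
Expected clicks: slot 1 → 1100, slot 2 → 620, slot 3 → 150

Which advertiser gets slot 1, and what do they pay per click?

Cobalt; $7.42 per click

Ranked by bid: $7.78 (Cobalt) > $7.42 (Tessera) > $4.95 (Talon) > $2.02 (Stratus) > …
Slot 1 goes to the first-ranked bidder, Cobalt, who pays the next bid down: $7.42/click.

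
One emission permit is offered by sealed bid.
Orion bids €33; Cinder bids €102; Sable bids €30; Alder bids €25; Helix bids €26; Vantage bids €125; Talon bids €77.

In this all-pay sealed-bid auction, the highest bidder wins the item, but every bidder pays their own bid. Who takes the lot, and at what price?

Vantage pays €125

Rule: the highest bidder wins the item, but every bidder pays their own bid.
Sorting bids: 125 (Vantage) > 102 (Cinder) > 77 (Talon) > 33 (Orion) > 30 (Sable) > 26 (Helix) > …
Vantage wins with the top bid; all bids are sunk regardless.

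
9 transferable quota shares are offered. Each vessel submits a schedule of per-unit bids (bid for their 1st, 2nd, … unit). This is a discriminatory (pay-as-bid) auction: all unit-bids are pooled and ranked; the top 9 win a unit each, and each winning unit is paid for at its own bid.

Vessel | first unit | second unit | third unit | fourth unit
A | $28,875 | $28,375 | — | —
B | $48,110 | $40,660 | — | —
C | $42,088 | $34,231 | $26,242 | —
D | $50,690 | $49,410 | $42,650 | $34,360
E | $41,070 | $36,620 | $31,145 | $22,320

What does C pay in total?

C pays $42,088

Merging the schedules and taking the best 9: 50,690 (D-1), 49,410 (D-2), 48,110 (B-1), 42,650 (D-3), 42,088 (C-1), 41,070 (E-1), 40,660 (B-2), 36,620 (E-2), 34,360 (D-4)
Next rejected bid: $34,231 (not a price — pay-as-bid).
C's winning unit-bids: 42,088 = $42,088.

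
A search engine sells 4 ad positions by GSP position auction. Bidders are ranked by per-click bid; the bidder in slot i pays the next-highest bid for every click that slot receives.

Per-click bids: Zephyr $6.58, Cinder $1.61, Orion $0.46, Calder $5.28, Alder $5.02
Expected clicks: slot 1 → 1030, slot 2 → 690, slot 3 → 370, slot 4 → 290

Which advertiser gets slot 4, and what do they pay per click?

Ranked by bid: $6.58 (Zephyr) > $5.28 (Calder) > $5.02 (Alder) > $1.61 (Cinder) > $0.46 (Orion)
Slot 4 goes to the fourth-ranked bidder, Cinder, who pays the next bid down: $0.46/click.

Cinder; $0.46 per click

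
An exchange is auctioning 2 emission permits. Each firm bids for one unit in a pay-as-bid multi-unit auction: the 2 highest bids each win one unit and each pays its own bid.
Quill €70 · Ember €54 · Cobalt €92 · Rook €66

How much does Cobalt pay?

Cobalt pays €92

Bids ranked high→low: 92 (Cobalt), 70 (Quill), 66 (Rook), 54 (Ember)
Winners (2 units): Cobalt, Quill.
Cobalt wins → own bid €92.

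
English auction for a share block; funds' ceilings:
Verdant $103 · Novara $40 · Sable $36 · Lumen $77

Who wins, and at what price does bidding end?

Sorting limits: 103 (Verdant) > 77 (Lumen) > 40 (Novara) > 36 (Sable)
Once the price passes $77, only Verdant is left; the hammer falls at Lumen's limit of $77.

Verdant wins at $77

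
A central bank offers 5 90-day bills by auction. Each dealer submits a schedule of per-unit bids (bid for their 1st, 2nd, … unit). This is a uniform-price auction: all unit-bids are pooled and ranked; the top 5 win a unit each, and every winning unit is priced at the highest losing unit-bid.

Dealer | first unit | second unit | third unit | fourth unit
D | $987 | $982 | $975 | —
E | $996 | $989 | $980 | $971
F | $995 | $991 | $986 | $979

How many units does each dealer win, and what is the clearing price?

Merging the schedules and taking the best 5: 996 (E-1), 995 (F-1), 991 (F-2), 989 (E-2), 987 (D-1)
First bid not allocated: $986.
Allocation: D 1, E 2, F 2.

D 1, E 2, F 2; clearing price $986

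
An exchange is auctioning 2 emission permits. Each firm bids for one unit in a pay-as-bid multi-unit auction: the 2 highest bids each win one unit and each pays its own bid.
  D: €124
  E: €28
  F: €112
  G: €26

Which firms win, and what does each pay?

Bids ranked high→low: 124 (D), 112 (F), 28 (E), 26 (G)
Winners (2 units): D, F.
Each winner pays its own bid: D €124, F €112.

D €124, F €112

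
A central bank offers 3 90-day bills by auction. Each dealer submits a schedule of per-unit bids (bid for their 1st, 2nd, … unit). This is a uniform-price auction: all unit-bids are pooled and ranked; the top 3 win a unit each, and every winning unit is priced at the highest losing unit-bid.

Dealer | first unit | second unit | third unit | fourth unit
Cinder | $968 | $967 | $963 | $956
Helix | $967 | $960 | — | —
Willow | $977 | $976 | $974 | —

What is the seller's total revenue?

Merging the schedules and taking the best 3: 977 (Willow-1), 976 (Willow-2), 974 (Willow-3)
The (k+1)-th unit-bid is $968.
Allocation: Willow 3. Every unit priced at $968.
Revenue = 3 × 968 = $2,904.

Total revenue: $2,904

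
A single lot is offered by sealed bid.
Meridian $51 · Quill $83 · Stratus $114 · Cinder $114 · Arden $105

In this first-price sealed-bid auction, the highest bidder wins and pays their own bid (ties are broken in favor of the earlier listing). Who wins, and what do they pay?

Stratus pays $114

First-price sealed-bid auction: the highest bidder wins and pays their own bid.
Bids in order: 114 (Stratus) > 114 (Cinder) > 105 (Arden) > 83 (Quill) > 51 (Meridian)
Stratus and Cinder tie at $114; tie-break gives it to Stratus.
First-price: Stratus pays what they bid, $114.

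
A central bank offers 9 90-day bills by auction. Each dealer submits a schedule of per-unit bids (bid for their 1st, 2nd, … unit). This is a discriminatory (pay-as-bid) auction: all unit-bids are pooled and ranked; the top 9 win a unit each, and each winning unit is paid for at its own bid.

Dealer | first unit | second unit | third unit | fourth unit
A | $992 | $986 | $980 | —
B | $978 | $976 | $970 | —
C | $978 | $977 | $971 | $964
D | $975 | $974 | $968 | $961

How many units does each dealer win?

A 3, B 2, C 2, D 2

All unit-bids, highest first — top 9: 992 (A-1), 986 (A-2), 980 (A-3), 978 (B-1), 978 (C-1), 977 (C-2), 976 (B-2), 975 (D-1), 974 (D-2)
Next rejected bid: $971 (not a price — pay-as-bid).
Allocation: A 3, B 2, C 2, D 2.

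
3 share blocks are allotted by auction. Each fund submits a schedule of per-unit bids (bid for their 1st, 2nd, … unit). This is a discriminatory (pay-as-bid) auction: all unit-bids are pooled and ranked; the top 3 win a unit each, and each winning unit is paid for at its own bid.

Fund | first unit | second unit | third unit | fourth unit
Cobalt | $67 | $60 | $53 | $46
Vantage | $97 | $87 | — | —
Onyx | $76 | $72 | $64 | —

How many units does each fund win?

Pooled unit-bids ranked (top 3): 97 (Vantage-1), 87 (Vantage-2), 76 (Onyx-1)
Next rejected bid: $72 (not a price — pay-as-bid).
Allocation: Onyx 1, Vantage 2.

Onyx 1, Vantage 2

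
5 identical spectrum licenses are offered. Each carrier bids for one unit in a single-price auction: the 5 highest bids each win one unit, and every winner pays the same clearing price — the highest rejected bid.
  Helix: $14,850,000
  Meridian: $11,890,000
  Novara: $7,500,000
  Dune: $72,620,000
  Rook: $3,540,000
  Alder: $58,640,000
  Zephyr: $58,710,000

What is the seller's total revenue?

Ordering the bids: 72,620,000 (Dune), 58,710,000 (Zephyr), 58,640,000 (Alder), 14,850,000 (Helix), 11,890,000 (Meridian), 7,500,000 (Novara), 3,540,000 (Rook)
Top 5: Dune, Zephyr, Alder, Helix, Meridian.
Clearing price = highest rejected bid = $7,500,000.
Total revenue = 5 × $7,500,000 = $37,500,000.

Total revenue: $37,500,000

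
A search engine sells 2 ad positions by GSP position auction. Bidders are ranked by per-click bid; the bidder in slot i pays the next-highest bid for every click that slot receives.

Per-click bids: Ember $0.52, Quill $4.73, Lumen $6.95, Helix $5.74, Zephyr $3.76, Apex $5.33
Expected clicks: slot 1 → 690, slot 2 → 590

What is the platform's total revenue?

Total revenue: $7105.30

Per-click bids in order: $6.95 (Lumen) > $5.74 (Helix) > $5.33 (Apex) > …
Slot 1: Lumen pays $5.74 × 690 = $3960.60
Slot 2: Helix pays $5.33 × 590 = $3144.70
Total = $7105.30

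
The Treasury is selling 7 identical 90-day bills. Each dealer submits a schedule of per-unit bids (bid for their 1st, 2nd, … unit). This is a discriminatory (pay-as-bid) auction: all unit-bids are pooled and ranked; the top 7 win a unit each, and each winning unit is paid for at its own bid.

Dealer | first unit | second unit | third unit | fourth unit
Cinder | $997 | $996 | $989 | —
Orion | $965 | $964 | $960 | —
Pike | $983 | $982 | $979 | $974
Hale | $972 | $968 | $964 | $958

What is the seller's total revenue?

Pooled unit-bids ranked (top 7): 997 (Cinder-1), 996 (Cinder-2), 989 (Cinder-3), 983 (Pike-1), 982 (Pike-2), 979 (Pike-3), 974 (Pike-4)
Next rejected bid: $972 (not a price — pay-as-bid).
Each winning unit pays its own bid.
Revenue = 997 + 996 + 989 + 983 + 982 + 979 + 974 = $6,900.

Total revenue: $6,900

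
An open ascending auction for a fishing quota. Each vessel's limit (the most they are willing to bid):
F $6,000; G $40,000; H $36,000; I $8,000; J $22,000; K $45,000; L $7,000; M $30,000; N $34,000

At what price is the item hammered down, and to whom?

K wins at $40,000

Rule: the price rises until one bidder remains; the winner pays the price at which the last rival dropped out.
Sorting limits: 45,000 (K) > 40,000 (G) > 36,000 (H) > 34,000 (N) > 30,000 (M) > 22,000 (J) > …
Bidding ends when G exits at $40,000; K takes it.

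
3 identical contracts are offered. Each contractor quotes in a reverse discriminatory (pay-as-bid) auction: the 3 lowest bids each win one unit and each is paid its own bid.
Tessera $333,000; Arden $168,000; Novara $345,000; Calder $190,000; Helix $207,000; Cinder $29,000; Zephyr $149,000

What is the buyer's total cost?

Total cost: $346,000

Sorting: 29,000 (Cinder), 149,000 (Zephyr), 168,000 (Arden), 190,000 (Calder), 207,000 (Helix), …
Lowest 3: Cinder, Zephyr, Arden.
Total cost = 29,000 + 149,000 + 168,000 = $346,000.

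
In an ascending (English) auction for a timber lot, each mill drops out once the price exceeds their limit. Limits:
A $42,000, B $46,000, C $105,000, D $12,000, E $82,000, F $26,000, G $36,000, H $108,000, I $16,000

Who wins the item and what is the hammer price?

H wins at $105,000

Limits ranked: 108,000 (H) > 105,000 (C) > 82,000 (E) > 46,000 (B) > 42,000 (A) > 36,000 (G) > …
Once the price passes $105,000, only H is left; the hammer falls at C's limit of $105,000.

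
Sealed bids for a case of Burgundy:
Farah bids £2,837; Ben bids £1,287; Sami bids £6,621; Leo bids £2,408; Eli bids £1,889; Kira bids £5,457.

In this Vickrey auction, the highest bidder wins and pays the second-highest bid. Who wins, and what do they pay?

Bids in order: 6,621 (Sami) > 5,457 (Kira) > 2,837 (Farah) > 2,408 (Leo) > 1,889 (Eli) > 1,287 (Ben)
Sami wins with the highest bid; price is set by the runner-up at £5,457.

Sami pays £5,457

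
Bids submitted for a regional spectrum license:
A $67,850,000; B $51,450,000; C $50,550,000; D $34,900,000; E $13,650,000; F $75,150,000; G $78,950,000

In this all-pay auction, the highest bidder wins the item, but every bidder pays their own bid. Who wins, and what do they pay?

Sorting bids: 78,950,000 (G) > 75,150,000 (F) > 67,850,000 (A) > 51,450,000 (B) > 50,550,000 (C) > 34,900,000 (D) > …
G wins with the top bid; all bids are sunk regardless.

G pays $78,950,000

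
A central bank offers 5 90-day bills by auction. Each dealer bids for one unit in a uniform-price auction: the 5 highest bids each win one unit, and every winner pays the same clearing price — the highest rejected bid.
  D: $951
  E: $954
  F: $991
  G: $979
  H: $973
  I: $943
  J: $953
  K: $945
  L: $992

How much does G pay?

G pays $953

Bids ranked high→low: 992 (L), 991 (F), 979 (G), 973 (H), 954 (E), 953 (J), 951 (D), …
Winners (5 units): L, F, G, H, E.
Clearing price = highest rejected bid = $953.
G wins → pays $953.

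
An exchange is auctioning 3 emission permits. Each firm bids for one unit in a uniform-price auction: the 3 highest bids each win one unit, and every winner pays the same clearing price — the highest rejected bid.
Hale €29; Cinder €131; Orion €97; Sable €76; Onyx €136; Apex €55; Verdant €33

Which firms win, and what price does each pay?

Sorting: 136 (Onyx), 131 (Cinder), 97 (Orion), 76 (Sable), 55 (Apex), …
Winners (3 units): Onyx, Cinder, Orion.
Clearing price = highest rejected bid = €76.

Onyx, Cinder, Orion; each pays €76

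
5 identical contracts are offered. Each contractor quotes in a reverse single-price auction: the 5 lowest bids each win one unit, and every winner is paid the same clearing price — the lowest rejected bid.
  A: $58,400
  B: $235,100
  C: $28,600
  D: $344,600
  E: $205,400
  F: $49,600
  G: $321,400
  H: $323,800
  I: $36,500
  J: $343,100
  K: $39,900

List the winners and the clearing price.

Sorting: 28,600 (C), 36,500 (I), 39,900 (K), 49,600 (F), 58,400 (A), 205,400 (E), 235,100 (B), …
Winners (5 units): C, I, K, F, A.
Lowest unsuccessful bid: $205,400 → clearing price.

C, I, K, F, A; each is paid $205,400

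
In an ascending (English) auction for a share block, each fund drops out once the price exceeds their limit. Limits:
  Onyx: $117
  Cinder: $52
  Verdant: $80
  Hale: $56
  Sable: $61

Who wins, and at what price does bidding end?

Limits in order: 117 (Onyx) > 80 (Verdant) > 61 (Sable) > 56 (Hale) > 52 (Cinder)
Verdant is the last rival to drop out, at $80; Onyx remains and wins at that price.

Onyx wins at $80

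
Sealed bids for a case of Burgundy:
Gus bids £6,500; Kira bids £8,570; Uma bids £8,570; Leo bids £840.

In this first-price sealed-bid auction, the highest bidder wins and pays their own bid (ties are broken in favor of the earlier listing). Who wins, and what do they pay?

Bids ranked: 8,570 (Kira) > 8,570 (Uma) > 6,500 (Gus) > 840 (Leo)
Kira and Uma tie at £8,570; tie-break gives it to Kira.
Kira is highest → pays own bid, £8,570.

Kira pays £8,570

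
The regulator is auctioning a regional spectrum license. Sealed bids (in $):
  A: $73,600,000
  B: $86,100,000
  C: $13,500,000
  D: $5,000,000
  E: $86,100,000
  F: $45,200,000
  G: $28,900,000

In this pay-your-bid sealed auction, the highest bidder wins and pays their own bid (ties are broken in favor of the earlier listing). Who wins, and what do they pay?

Rule: the highest bidder wins and pays their own bid.
Sorting bids: 86,100,000 (B) > 86,100,000 (E) > 73,600,000 (A) > 45,200,000 (F) > 28,900,000 (G) > 13,500,000 (C) > …
Tie at $86,100,000 → B wins by tie-break.
B has the highest bid and pays exactly that: $86,100,000.

B pays $86,100,000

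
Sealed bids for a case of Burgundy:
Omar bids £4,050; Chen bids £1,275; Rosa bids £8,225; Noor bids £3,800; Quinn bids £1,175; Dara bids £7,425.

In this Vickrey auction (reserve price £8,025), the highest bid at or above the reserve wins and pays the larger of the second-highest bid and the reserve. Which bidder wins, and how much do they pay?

Rosa pays £8,025

Vickrey auction (reserve price £8,025): the highest bid at or above the reserve wins and pays the larger of the second-highest bid and the reserve.
Bids ranked: 8,225 (Rosa) > 7,425 (Dara) > 4,050 (Omar) > 3,800 (Noor) > 1,275 (Chen) > 1,175 (Quinn)
Highest eligible bid: Rosa at £8,225.
Second-highest bid £7,425 is below the reserve £8,025, so the reserve binds → payment £8,025.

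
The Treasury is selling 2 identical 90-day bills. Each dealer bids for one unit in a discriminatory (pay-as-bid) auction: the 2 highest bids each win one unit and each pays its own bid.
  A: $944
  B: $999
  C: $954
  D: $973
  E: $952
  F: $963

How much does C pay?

C pays $0

Bids ranked high→low: 999 (B), 973 (D), 963 (F), 954 (C), …
The 2 highest are B, D.
C does not win → $0.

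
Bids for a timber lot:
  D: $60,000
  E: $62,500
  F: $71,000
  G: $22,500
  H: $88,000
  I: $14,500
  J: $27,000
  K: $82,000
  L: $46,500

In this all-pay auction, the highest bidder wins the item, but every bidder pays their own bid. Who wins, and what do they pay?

H pays $88,000

Bids in order: 88,000 (H) > 82,000 (K) > 71,000 (F) > 62,500 (E) > 60,000 (D) > 46,500 (L) > …
H is highest and takes the item; every bidder forfeits their bid.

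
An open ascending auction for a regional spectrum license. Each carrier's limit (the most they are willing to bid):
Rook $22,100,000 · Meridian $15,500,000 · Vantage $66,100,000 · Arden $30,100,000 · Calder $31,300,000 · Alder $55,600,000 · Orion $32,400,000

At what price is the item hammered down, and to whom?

Limits in order: 66,100,000 (Vantage) > 55,600,000 (Alder) > 32,400,000 (Orion) > 31,300,000 (Calder) > 30,100,000 (Arden) > 22,100,000 (Rook) > …
Bidding ends when Alder exits at $55,600,000; Vantage takes it.

Vantage wins at $55,600,000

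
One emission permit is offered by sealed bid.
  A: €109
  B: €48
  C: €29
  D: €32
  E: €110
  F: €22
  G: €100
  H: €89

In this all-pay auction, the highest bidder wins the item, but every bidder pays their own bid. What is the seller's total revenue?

Sorting bids: 110 (E) > 109 (A) > 100 (G) > 89 (H) > 48 (B) > 32 (D) > …
Every bidder forfeits their bid regardless of winning.
Revenue = 109 + 48 + 29 + 32 + 110 + 22 + 100 + 89 = €539.

Total revenue: €539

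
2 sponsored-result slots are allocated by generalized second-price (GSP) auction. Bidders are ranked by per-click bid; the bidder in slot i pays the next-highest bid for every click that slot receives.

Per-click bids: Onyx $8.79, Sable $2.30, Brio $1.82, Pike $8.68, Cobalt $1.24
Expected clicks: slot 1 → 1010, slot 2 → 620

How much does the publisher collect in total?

Total revenue: $10192.80

Ranked by bid: $8.79 (Onyx) > $8.68 (Pike) > $2.30 (Sable) > …
Slot 1: Onyx pays $8.68 × 1010 = $8766.80
Slot 2: Pike pays $2.30 × 620 = $1426.00
Total = $10192.80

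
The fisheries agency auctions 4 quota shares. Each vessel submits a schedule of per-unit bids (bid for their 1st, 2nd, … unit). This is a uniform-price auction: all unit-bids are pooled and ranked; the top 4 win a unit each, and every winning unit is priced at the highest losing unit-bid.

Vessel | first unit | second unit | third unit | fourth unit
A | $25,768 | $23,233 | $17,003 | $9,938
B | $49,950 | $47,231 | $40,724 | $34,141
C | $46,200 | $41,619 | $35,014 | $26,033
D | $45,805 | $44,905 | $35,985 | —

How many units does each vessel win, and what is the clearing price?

All unit-bids, highest first — top 4: 49,950 (B-1), 47,231 (B-2), 46,200 (C-1), 45,805 (D-1)
The (k+1)-th unit-bid is $44,905.
Allocation: B 2, C 1, D 1.

B 2, C 1, D 1; clearing price $44,905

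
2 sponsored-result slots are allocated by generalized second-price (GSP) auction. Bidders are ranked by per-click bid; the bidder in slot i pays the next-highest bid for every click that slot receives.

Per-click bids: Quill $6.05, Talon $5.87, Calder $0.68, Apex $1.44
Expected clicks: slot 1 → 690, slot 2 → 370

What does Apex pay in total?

Ranked by bid: $6.05 (Quill) > $5.87 (Talon) > $1.44 (Apex) > …
Apex ranks below slot 2 → no slot, pays nothing.

Apex pays $0.00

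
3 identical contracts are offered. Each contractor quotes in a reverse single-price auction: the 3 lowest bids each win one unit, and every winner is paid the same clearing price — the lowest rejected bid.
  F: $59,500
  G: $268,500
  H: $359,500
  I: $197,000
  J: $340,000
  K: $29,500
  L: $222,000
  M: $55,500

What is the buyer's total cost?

Total cost: $591,000

Ordering the bids: 29,500 (K), 55,500 (M), 59,500 (F), 197,000 (I), 222,000 (L), …
Winners (3 units): K, M, F.
Lowest unsuccessful bid: $197,000 → clearing price.
Total cost = 3 × $197,000 = $591,000.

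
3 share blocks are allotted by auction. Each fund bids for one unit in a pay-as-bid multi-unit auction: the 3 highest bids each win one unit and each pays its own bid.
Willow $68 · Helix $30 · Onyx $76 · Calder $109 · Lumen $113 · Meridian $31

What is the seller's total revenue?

Bids ranked high→low: 113 (Lumen), 109 (Calder), 76 (Onyx), 68 (Willow), 31 (Meridian), …
Top 3: Lumen, Calder, Onyx.
Total revenue = 113 + 109 + 76 = $298.

Total revenue: $298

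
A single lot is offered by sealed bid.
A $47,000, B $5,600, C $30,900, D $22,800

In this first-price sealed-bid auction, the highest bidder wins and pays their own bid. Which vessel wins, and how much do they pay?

Rule: the highest bidder wins and pays their own bid.
Sorting bids: 47,000 (A) > 30,900 (C) > 22,800 (D) > 5,600 (B)
First-price: A pays what they bid, $47,000.

A pays $47,000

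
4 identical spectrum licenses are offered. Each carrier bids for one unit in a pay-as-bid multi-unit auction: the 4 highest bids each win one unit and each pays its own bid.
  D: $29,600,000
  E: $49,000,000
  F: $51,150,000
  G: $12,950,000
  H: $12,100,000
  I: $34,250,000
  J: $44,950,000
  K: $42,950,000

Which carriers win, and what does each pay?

F $51,150,000, E $49,000,000, J $44,950,000, K $42,950,000

Ordering the bids: 51,150,000 (F), 49,000,000 (E), 44,950,000 (J), 42,950,000 (K), 34,250,000 (I), 29,600,000 (D), …
Winners (4 units): F, E, J, K.
Each winner pays its own bid: F $51,150,000, E $49,000,000, J $44,950,000, K $42,950,000.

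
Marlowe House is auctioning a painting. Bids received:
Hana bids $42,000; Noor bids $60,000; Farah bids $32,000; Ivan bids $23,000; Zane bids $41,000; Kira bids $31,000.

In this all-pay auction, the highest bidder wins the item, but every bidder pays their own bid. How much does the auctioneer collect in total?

Total revenue: $229,000

Bids ranked: 60,000 (Noor) > 42,000 (Hana) > 41,000 (Zane) > 32,000 (Farah) > 31,000 (Kira) > 23,000 (Ivan)
Every bidder forfeits their bid regardless of winning.
Revenue = 42,000 + 60,000 + 32,000 + 23,000 + 41,000 + 31,000 = $229,000.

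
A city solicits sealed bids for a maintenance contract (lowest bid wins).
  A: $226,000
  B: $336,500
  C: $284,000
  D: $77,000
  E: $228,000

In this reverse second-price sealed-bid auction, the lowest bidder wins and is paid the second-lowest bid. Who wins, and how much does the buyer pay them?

Reverse second-price sealed-bid auction: the lowest bidder wins and is paid the second-lowest bid.
Sorting bids: 77,000 (D) < 226,000 (A) < 228,000 (E) < 284,000 (C) < 336,500 (B)
D is lowest; is paid the second-lowest bid, $226,000.

D is paid $226,000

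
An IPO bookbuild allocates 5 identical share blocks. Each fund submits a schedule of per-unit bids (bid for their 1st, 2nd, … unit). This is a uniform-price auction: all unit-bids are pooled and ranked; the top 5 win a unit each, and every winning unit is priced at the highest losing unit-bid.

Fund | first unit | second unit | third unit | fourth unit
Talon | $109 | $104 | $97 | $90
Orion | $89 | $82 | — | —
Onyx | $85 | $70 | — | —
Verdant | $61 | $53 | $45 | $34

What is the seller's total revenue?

Pooled unit-bids ranked (top 5): 109 (Talon-1), 104 (Talon-2), 97 (Talon-3), 90 (Talon-4), 89 (Orion-1)
Highest rejected unit-bid = $85.
Allocation: Orion 1, Talon 4. Every unit priced at $85.
Revenue = 5 × 85 = $425.

Total revenue: $425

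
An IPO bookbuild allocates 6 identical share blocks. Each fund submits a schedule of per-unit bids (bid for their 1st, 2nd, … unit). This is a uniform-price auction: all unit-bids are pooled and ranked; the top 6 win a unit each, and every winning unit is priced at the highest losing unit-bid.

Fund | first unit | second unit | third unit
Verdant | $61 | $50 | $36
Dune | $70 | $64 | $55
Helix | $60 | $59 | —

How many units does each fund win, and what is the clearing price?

Dune 3, Helix 2, Verdant 1; clearing price $50

Merging the schedules and taking the best 6: 70 (Dune-1), 64 (Dune-2), 61 (Verdant-1), 60 (Helix-1), 59 (Helix-2), 55 (Dune-3)
Highest rejected unit-bid = $50.
Allocation: Dune 3, Helix 2, Verdant 1.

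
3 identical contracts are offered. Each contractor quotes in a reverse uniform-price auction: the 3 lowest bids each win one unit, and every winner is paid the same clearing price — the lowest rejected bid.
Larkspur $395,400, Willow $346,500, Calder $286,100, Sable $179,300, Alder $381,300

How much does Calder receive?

Calder is paid $381,300

Sorting: 179,300 (Sable), 286,100 (Calder), 346,500 (Willow), 381,300 (Alder), 395,400 (Larkspur)
The 3 lowest are Sable, Calder, Willow.
Lowest unsuccessful bid: $381,300 → clearing price.
Calder wins → is paid $381,300.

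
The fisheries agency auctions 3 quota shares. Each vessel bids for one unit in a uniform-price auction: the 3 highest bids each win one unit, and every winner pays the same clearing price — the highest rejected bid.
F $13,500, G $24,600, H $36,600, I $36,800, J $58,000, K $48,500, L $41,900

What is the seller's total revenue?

Ordering the bids: 58,000 (J), 48,500 (K), 41,900 (L), 36,800 (I), 36,600 (H), …
Winners (3 units): J, K, L.
Clearing price = highest rejected bid = $36,800.
Total revenue = 3 × $36,800 = $110,400.

Total revenue: $110,400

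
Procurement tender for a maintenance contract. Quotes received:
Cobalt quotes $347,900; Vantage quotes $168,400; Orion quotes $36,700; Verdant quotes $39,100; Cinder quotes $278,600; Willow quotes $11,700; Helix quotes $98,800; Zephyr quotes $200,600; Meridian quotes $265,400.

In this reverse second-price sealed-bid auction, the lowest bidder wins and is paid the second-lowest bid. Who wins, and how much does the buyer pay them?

Rule: the lowest bidder wins and is paid the second-lowest bid.
Bids in order: 11,700 (Willow) < 36,700 (Orion) < 39,100 (Verdant) < 98,800 (Helix) < 168,400 (Vantage) < 200,600 (Zephyr) < …
Second-price: Willow is paid Orion's bid of $36,700.

Willow is paid $36,700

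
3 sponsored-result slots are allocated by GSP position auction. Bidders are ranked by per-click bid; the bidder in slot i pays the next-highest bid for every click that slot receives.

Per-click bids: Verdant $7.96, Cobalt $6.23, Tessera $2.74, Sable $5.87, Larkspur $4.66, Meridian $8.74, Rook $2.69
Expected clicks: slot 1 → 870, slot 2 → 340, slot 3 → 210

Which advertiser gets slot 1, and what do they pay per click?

Per-click bids in order: $8.74 (Meridian) > $7.96 (Verdant) > $6.23 (Cobalt) > $5.87 (Sable) > …
Slot 1 goes to the first-ranked bidder, Meridian, who pays the next bid down: $7.96/click.

Meridian; $7.96 per click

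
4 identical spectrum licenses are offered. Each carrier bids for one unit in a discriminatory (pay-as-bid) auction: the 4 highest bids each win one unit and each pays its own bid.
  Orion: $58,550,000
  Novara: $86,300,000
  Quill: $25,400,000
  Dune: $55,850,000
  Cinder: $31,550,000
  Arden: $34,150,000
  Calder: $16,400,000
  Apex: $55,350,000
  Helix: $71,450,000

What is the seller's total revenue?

Sorting: 86,300,000 (Novara), 71,450,000 (Helix), 58,550,000 (Orion), 55,850,000 (Dune), 55,350,000 (Apex), 34,150,000 (Arden), …
The 4 highest are Novara, Helix, Orion, Dune.
Total revenue = 86,300,000 + 71,450,000 + 58,550,000 + 55,850,000 = $272,150,000.

Total revenue: $272,150,000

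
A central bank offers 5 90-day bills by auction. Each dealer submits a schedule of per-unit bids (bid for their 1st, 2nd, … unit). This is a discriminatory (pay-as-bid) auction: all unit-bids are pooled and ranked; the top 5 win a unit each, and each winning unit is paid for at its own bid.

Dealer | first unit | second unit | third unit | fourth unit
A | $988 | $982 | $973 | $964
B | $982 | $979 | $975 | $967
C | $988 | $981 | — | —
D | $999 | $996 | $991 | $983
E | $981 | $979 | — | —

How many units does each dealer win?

A 1, C 1, D 3

Pooled unit-bids ranked (top 5): 999 (D-1), 996 (D-2), 991 (D-3), 988 (A-1), 988 (C-1)
Next rejected bid: $983 (not a price — pay-as-bid).
Allocation: A 1, C 1, D 3.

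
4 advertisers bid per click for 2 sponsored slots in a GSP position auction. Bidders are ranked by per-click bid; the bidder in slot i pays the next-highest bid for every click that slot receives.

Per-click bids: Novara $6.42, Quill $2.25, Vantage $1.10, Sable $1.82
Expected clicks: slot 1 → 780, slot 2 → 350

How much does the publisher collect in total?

Ranked by bid: $6.42 (Novara) > $2.25 (Quill) > $1.82 (Sable) > …
Slot 1: Novara pays $2.25 × 780 = $1755.00
Slot 2: Quill pays $1.82 × 350 = $637.00
Total = $2392.00

Total revenue: $2392.00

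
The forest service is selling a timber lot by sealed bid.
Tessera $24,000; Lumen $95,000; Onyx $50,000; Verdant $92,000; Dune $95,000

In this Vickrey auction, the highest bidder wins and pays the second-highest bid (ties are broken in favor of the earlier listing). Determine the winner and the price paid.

Bids ranked: 95,000 (Lumen) > 95,000 (Dune) > 92,000 (Verdant) > 50,000 (Onyx) > 24,000 (Tessera)
Tie at $95,000 → Lumen wins by tie-break.
Lumen wins with the highest bid; price is set by the runner-up at $95,000.

Lumen pays $95,000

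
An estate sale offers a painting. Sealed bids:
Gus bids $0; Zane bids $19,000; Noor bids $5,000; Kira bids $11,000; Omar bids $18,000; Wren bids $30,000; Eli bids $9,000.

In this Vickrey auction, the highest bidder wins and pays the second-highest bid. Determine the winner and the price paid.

Sorting bids: 30,000 (Wren) > 19,000 (Zane) > 18,000 (Omar) > 11,000 (Kira) > 9,000 (Eli) > 5,000 (Noor) > …
Second-price: Wren pays Zane's bid of $19,000.

Wren pays $19,000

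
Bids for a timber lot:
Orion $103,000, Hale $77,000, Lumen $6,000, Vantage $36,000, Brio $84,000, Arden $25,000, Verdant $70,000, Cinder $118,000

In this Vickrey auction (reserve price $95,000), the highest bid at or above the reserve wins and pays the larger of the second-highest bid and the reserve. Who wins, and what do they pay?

Cinder pays $103,000

Bids in order: 118,000 (Cinder) > 103,000 (Orion) > 84,000 (Brio) > 77,000 (Hale) > 70,000 (Verdant) > 36,000 (Vantage) > …
Cinder has the top bid at or above the reserve ($118,000).
Second-highest bid $103,000 exceeds the reserve $95,000 → payment $103,000.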